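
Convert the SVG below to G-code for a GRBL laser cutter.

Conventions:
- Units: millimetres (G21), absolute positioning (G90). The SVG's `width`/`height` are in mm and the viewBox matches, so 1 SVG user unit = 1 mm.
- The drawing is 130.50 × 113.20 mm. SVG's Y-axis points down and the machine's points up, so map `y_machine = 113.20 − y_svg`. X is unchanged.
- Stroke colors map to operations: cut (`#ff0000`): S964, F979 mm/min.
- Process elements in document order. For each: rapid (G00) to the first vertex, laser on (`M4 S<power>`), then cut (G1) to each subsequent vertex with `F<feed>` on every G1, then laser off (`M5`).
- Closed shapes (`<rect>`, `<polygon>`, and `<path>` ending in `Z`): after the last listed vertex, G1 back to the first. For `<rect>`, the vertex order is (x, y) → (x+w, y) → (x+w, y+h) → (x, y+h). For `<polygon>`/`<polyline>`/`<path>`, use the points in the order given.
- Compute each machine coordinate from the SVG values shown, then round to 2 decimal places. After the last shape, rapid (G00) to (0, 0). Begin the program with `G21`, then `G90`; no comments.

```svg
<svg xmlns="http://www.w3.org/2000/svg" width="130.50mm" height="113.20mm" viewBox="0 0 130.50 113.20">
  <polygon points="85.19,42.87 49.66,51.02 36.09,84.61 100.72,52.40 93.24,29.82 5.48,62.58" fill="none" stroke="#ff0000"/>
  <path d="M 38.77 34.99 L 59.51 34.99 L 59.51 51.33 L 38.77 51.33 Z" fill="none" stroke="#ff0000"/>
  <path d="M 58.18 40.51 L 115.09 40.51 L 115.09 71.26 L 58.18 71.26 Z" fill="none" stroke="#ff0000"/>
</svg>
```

Since the viewBox matches the mm dimensions, user units are millimetres directly. The only transform is the Y-flip y_m = 113.20 − y_svg.

Shape 1 is a closed polygon drawn with `<polygon>`. Its stroke #ff0000 means cut at S964, F979. After flipping Y the toolpath is (85.19,70.33) → (49.66,62.18) → (36.09,28.59) → (100.72,60.80) → (93.24,83.38) → (5.48,50.62) → (85.19,70.33), returning to the start.

Shape 2 is a rectangle drawn with `<path>`. Its stroke #ff0000 means cut at S964, F979. After flipping Y the toolpath is (38.77,78.21) → (59.51,78.21) → (59.51,61.87) → (38.77,61.87) → (38.77,78.21), returning to the start.

Shape 3 is a rectangle drawn with `<path>`. Its stroke #ff0000 means cut at S964, F979. After flipping Y the toolpath is (58.18,72.69) → (115.09,72.69) → (115.09,41.94) → (58.18,41.94) → (58.18,72.69), returning to the start.

G21
G90
G00 X85.19 Y70.33
M4 S964
G1 X49.66 Y62.18 F979
G1 X36.09 Y28.59 F979
G1 X100.72 Y60.80 F979
G1 X93.24 Y83.38 F979
G1 X5.48 Y50.62 F979
G1 X85.19 Y70.33 F979
M5
G00 X38.77 Y78.21
M4 S964
G1 X59.51 Y78.21 F979
G1 X59.51 Y61.87 F979
G1 X38.77 Y61.87 F979
G1 X38.77 Y78.21 F979
M5
G00 X58.18 Y72.69
M4 S964
G1 X115.09 Y72.69 F979
G1 X115.09 Y41.94 F979
G1 X58.18 Y41.94 F979
G1 X58.18 Y72.69 F979
M5
G00 X0.00 Y0.00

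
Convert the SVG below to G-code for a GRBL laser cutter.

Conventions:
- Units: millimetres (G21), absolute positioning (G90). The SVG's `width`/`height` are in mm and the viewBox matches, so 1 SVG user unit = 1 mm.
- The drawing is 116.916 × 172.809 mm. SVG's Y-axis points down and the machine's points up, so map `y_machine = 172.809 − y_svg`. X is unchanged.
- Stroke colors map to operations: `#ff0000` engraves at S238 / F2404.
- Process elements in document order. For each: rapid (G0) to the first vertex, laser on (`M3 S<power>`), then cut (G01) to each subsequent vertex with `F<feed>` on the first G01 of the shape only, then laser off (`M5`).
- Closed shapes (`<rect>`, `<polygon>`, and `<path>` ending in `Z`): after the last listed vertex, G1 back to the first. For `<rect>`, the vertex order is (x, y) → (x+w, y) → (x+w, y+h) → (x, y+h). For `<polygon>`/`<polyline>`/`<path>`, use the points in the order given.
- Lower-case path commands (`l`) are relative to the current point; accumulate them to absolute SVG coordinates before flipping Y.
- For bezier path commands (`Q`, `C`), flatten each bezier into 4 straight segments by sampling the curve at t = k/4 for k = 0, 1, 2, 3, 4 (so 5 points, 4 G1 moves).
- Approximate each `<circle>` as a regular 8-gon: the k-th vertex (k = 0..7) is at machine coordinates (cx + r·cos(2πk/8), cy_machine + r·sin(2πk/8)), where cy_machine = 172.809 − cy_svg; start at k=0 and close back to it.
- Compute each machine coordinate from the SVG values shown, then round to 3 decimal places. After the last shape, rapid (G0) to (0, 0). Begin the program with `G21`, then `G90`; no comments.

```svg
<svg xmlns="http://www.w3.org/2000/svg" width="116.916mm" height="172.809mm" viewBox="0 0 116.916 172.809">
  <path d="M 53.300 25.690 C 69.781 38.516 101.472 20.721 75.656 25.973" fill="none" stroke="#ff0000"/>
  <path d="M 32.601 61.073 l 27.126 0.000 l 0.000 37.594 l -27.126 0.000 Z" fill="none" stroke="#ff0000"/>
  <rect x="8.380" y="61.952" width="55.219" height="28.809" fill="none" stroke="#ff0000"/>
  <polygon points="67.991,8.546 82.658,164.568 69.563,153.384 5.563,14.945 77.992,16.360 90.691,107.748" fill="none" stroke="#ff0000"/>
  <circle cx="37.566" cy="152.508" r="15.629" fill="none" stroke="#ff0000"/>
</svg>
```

Since the viewBox matches the mm dimensions, user units are millimetres directly. The only transform is the Y-flip y_m = 172.809 − y_svg.

Shape 1 is a cubic bezier drawn with `<path>`. Its stroke #ff0000 means engrave at S238, F2404. After flipping Y the toolpath is (53.300,147.119) → (67.376,142.402) → (80.339,144.137) → (85.372,147.292) → (75.656,146.836).

Shape 2 is a rectangle drawn with `<path>`. Its stroke #ff0000 means engrave at S238, F2404. After flipping Y the toolpath is (32.601,111.736) → (59.727,111.736) → (59.727,74.142) → (32.601,74.142) → (32.601,111.736), returning to the start.

Shape 3 is a rectangle drawn with `<rect>`. Its stroke #ff0000 means engrave at S238, F2404. After flipping Y the toolpath is (8.380,110.857) → (63.599,110.857) → (63.599,82.048) → (8.380,82.048) → (8.380,110.857), returning to the start.

Shape 4 is a closed polygon drawn with `<polygon>`. Its stroke #ff0000 means engrave at S238, F2404. After flipping Y the toolpath is (67.991,164.263) → (82.658,8.241) → (69.563,19.425) → (5.563,157.864) → (77.992,156.449) → (90.691,65.061) → (67.991,164.263), returning to the start.

Shape 5 is a circle drawn with `<circle>`. Its stroke #ff0000 means engrave at S238, F2404. After flipping Y the toolpath is (53.195,20.301) → (48.617,31.352) → (37.566,35.930) → (26.515,31.352) → (21.937,20.301) → (26.515,9.250) → (37.566,4.672) → (48.617,9.250) → (53.195,20.301), returning to the start.

G21
G90
G0 X53.300 Y147.119
M3 S238
G01 X67.376 Y142.402 F2404
G01 X80.339 Y144.137
G01 X85.372 Y147.292
G01 X75.656 Y146.836
M5
G0 X32.601 Y111.736
M3 S238
G01 X59.727 Y111.736 F2404
G01 X59.727 Y74.142
G01 X32.601 Y74.142
G01 X32.601 Y111.736
M5
G0 X8.380 Y110.857
M3 S238
G01 X63.599 Y110.857 F2404
G01 X63.599 Y82.048
G01 X8.380 Y82.048
G01 X8.380 Y110.857
M5
G0 X67.991 Y164.263
M3 S238
G01 X82.658 Y8.241 F2404
G01 X69.563 Y19.425
G01 X5.563 Y157.864
G01 X77.992 Y156.449
G01 X90.691 Y65.061
G01 X67.991 Y164.263
M5
G0 X53.195 Y20.301
M3 S238
G01 X48.617 Y31.352 F2404
G01 X37.566 Y35.930
G01 X26.515 Y31.352
G01 X21.937 Y20.301
G01 X26.515 Y9.250
G01 X37.566 Y4.672
G01 X48.617 Y9.250
G01 X53.195 Y20.301
M5
G0 X0.000 Y0.000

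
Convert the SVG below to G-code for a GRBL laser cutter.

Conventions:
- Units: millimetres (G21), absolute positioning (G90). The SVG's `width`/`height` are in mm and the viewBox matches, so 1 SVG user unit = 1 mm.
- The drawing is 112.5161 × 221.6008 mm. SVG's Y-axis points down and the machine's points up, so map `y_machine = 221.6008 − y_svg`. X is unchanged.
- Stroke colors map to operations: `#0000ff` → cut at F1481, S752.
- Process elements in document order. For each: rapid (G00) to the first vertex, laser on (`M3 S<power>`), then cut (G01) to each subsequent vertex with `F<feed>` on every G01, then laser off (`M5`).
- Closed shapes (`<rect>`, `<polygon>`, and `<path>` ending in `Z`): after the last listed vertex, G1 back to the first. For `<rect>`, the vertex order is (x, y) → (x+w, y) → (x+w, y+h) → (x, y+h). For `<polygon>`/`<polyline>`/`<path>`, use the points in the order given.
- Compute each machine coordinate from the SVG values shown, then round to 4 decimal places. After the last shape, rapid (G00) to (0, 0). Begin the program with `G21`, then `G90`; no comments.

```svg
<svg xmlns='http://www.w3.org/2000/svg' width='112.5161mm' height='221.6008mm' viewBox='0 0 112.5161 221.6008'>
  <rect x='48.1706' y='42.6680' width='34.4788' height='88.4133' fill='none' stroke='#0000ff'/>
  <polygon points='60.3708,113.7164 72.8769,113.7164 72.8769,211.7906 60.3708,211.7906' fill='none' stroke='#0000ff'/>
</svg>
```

Since the viewBox matches the mm dimensions, user units are millimetres directly. The only transform is the Y-flip y_m = 221.6008 − y_svg.

Shape 1 is a rectangle drawn with `<rect>`. Its stroke #0000ff means cut at S752, F1481. After flipping Y the toolpath is (48.1706,178.9328) → (82.6494,178.9328) → (82.6494,90.5195) → (48.1706,90.5195) → (48.1706,178.9328), returning to the start.

Shape 2 is a rectangle drawn with `<polygon>`. Its stroke #0000ff means cut at S752, F1481. After flipping Y the toolpath is (60.3708,107.8844) → (72.8769,107.8844) → (72.8769,9.8102) → (60.3708,9.8102) → (60.3708,107.8844), returning to the start.

G21
G90
G00 X48.1706 Y178.9328
M3 S752
G01 X82.6494 Y178.9328 F1481
G01 X82.6494 Y90.5195 F1481
G01 X48.1706 Y90.5195 F1481
G01 X48.1706 Y178.9328 F1481
M5
G00 X60.3708 Y107.8844
M3 S752
G01 X72.8769 Y107.8844 F1481
G01 X72.8769 Y9.8102 F1481
G01 X60.3708 Y9.8102 F1481
G01 X60.3708 Y107.8844 F1481
M5
G00 X0.0000 Y0.0000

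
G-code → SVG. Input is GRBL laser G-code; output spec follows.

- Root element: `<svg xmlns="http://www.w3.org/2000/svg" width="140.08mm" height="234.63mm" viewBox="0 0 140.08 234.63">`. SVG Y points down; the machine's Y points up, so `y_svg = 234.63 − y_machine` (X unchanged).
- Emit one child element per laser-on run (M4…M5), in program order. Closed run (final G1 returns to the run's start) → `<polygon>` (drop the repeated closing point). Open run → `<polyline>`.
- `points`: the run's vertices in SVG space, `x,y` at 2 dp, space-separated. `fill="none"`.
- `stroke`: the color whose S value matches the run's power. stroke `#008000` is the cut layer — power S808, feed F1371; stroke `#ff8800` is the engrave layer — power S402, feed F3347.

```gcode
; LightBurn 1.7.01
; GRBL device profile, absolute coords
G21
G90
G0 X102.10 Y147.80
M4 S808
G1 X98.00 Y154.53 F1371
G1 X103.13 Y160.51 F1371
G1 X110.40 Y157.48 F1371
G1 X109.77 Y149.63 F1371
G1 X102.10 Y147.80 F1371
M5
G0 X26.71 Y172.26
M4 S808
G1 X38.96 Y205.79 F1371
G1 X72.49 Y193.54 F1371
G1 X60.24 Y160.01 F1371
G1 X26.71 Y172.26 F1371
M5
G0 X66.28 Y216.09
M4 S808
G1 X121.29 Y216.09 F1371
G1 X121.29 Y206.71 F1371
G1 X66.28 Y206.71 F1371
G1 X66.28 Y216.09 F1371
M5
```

Machine Y-up, SVG Y-down with viewBox height 234.63, so y_svg = 234.63 − y_machine; X carries over. Every run uses S808, so all elements get stroke `#008000` (cut).

Run 1: The run returns to its start, so emit a `<polygon>` with points (Y-flipped): 102.10,86.83 98.00,80.10 103.13,74.12 110.40,77.15 109.77,85.00.

Run 2: The run returns to its start, so emit a `<polygon>` with points (Y-flipped): 26.71,62.37 38.96,28.84 72.49,41.09 60.24,74.62.

Run 3: The run returns to its start, so emit a `<polygon>` with points (Y-flipped): 66.28,18.54 121.29,18.54 121.29,27.92 66.28,27.92.

<svg xmlns="http://www.w3.org/2000/svg" width="140.08mm" height="234.63mm" viewBox="0 0 140.08 234.63">
  <polygon points="102.10,86.83 98.00,80.10 103.13,74.12 110.40,77.15 109.77,85.00" fill="none" stroke="#008000"/>
  <polygon points="26.71,62.37 38.96,28.84 72.49,41.09 60.24,74.62" fill="none" stroke="#008000"/>
  <polygon points="66.28,18.54 121.29,18.54 121.29,27.92 66.28,27.92" fill="none" stroke="#008000"/>
</svg>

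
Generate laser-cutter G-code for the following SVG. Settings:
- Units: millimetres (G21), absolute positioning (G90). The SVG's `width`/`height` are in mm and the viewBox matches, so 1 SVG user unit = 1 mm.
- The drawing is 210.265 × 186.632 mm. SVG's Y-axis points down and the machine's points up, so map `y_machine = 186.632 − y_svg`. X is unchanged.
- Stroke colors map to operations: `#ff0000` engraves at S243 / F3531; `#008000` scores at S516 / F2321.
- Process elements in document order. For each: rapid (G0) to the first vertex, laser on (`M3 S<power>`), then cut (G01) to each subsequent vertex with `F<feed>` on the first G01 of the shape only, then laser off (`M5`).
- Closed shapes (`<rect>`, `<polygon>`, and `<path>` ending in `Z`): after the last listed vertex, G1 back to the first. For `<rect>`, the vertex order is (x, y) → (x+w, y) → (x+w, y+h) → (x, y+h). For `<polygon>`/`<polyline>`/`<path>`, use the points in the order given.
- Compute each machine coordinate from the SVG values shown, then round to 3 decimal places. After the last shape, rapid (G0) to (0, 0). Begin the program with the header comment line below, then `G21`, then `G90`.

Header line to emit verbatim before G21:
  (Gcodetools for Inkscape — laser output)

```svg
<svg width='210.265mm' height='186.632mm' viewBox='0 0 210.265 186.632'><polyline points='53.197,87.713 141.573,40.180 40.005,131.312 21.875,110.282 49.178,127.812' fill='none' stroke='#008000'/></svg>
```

viewBox `0 0 210.265 186.632` with mm width/height → 1 unit = 1 mm. Flip: y_m = 186.632 − y_svg.

**Shape 1** — `<polyline>` open polyline, stroke `#008000` → score (S516, F2321). Machine vertices: (53.197,98.919) → (141.573,146.452) → (40.005,55.320) → (21.875,76.350) → (49.178,58.820). Open path.

(Gcodetools for Inkscape — laser output)
G21
G90
G0 X53.197 Y98.919
M3 S516
G01 X141.573 Y146.452 F2321
G01 X40.005 Y55.320
G01 X21.875 Y76.350
G01 X49.178 Y58.820
M5
G0 X0.000 Y0.000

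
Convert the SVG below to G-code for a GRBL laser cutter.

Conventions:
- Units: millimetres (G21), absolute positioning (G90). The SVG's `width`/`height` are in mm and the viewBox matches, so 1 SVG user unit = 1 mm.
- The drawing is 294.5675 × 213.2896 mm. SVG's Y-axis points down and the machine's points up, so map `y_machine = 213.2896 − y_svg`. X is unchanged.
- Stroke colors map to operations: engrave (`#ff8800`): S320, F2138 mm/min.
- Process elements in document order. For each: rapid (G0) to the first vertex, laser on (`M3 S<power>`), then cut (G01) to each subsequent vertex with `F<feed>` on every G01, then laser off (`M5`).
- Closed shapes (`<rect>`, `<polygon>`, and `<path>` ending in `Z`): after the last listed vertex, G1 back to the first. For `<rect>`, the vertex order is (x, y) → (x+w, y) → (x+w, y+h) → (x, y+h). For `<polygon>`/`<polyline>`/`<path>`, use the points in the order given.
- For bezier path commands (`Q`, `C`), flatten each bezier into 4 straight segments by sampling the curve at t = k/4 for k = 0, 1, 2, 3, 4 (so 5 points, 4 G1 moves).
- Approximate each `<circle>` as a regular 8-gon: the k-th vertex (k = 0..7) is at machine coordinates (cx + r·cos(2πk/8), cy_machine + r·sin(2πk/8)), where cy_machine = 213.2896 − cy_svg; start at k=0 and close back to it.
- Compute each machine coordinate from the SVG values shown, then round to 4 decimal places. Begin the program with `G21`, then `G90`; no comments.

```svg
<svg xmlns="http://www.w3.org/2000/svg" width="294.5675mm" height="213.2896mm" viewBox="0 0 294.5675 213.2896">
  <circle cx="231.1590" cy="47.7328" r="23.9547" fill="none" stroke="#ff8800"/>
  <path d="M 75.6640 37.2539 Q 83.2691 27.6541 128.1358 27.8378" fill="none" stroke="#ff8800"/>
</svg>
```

Since the viewBox matches the mm dimensions, user units are millimetres directly. The only transform is the Y-flip y_m = 213.2896 − y_svg.

Shape 1 is a circle drawn with `<circle>`. Its stroke #ff8800 means engrave at S320, F2138. After flipping Y the toolpath is (255.1137,165.5568) → (248.0975,182.4953) → (231.1590,189.5115) → (214.2205,182.4953) → (207.2043,165.5568) → (214.2205,148.6183) → (231.1590,141.6021) → (248.0975,148.6183) → (255.1137,165.5568), returning to the start.

Shape 2 is a quadratic bezier drawn with `<path>`. Its stroke #ff8800 means engrave at S320, F2138. After flipping Y the toolpath is (75.6640,176.0357) → (81.7954,180.2241) → (92.5845,183.1896) → (108.0313,184.9322) → (128.1358,185.4518).

G21
G90
G0 X255.1137 Y165.5568
M3 S320
G01 X248.0975 Y182.4953 F2138
G01 X231.1590 Y189.5115 F2138
G01 X214.2205 Y182.4953 F2138
G01 X207.2043 Y165.5568 F2138
G01 X214.2205 Y148.6183 F2138
G01 X231.1590 Y141.6021 F2138
G01 X248.0975 Y148.6183 F2138
G01 X255.1137 Y165.5568 F2138
M5
G0 X75.6640 Y176.0357
M3 S320
G01 X81.7954 Y180.2241 F2138
G01 X92.5845 Y183.1896 F2138
G01 X108.0313 Y184.9322 F2138
G01 X128.1358 Y185.4518 F2138
M5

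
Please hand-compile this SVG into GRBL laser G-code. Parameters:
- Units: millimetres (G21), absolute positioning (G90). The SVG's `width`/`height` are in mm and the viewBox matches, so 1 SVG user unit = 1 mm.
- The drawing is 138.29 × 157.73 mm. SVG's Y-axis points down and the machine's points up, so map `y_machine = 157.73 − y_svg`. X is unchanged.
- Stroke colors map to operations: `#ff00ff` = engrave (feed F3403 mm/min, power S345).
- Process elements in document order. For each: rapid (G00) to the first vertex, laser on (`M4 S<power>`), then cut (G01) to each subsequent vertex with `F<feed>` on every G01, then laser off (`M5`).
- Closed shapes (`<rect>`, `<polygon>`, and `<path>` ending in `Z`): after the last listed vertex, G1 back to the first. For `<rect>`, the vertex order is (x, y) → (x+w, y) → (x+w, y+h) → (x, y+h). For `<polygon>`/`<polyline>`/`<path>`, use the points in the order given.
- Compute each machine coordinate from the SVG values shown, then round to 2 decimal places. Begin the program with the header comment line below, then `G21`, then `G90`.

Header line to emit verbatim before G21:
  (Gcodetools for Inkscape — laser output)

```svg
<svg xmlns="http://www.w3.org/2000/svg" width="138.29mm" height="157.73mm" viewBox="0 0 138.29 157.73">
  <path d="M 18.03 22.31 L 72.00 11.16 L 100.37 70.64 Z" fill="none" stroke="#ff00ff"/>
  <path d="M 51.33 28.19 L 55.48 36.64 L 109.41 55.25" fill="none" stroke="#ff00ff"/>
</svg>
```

(Gcodetools for Inkscape — laser output)
G21
G90
G00 X18.03 Y135.42
M4 S345
G01 X72.00 Y146.57 F3403
G01 X100.37 Y87.09 F3403
G01 X18.03 Y135.42 F3403
M5
G00 X51.33 Y129.54
M4 S345
G01 X55.48 Y121.09 F3403
G01 X109.41 Y102.48 F3403
M5

1 u = 1 mm; y_m = 157.73 − y.

[1] `<path>` closed polygon, #ff00ff→engrave S345 F3403: (18.03,135.42) → (72.00,146.57) → (100.37,87.09) → (18.03,135.42) (closed)

[2] `<path>` open polyline, #ff00ff→engrave S345 F3403: (51.33,129.54) → (55.48,121.09) → (109.41,102.48)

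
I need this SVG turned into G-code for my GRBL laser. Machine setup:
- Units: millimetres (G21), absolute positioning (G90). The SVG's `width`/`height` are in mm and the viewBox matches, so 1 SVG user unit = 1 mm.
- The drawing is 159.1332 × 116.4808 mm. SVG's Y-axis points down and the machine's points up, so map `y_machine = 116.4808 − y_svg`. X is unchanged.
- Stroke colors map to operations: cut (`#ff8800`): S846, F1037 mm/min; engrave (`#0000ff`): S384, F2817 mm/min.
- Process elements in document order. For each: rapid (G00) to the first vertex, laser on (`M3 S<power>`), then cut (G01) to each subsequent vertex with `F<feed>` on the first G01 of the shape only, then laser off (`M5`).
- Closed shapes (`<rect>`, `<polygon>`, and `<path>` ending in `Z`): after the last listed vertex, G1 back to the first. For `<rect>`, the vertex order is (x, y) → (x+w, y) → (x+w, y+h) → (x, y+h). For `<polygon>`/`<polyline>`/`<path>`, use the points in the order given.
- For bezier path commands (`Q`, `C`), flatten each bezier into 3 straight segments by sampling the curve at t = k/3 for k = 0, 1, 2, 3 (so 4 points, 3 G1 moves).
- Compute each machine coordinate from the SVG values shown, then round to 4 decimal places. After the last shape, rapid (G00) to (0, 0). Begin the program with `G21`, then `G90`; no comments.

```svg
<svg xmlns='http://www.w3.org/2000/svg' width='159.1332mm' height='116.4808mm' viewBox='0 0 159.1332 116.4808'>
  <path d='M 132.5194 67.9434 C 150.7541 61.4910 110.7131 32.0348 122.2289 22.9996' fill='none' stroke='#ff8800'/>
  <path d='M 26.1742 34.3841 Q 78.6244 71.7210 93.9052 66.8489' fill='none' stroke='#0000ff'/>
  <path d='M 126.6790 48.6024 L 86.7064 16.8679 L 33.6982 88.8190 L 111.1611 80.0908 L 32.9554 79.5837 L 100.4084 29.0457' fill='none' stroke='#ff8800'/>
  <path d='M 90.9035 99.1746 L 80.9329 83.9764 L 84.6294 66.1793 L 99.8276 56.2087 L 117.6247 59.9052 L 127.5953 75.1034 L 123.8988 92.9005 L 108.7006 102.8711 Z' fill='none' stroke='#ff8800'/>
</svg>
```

G21
G90
G00 X132.5194 Y48.5374
M3 S846
G01 X135.3967 Y61.0494 F1037
G01 X123.8308 Y79.2473
G01 X122.2289 Y93.4812
M5
G00 X26.1742 Y82.0967
M3 S384
G01 X57.0111 Y61.8953 F2817
G01 X79.5881 Y51.0737
G01 X93.9052 Y49.6319
M5
G00 X126.6790 Y67.8784
M3 S846
G01 X86.7064 Y99.6129 F1037
G01 X33.6982 Y27.6618
G01 X111.1611 Y36.3900
G01 X32.9554 Y36.8971
G01 X100.4084 Y87.4351
M5
G00 X90.9035 Y17.3062
M3 S846
G01 X80.9329 Y32.5044 F1037
G01 X84.6294 Y50.3015
G01 X99.8276 Y60.2721
G01 X117.6247 Y56.5756
G01 X127.5953 Y41.3774
G01 X123.8988 Y23.5803
G01 X108.7006 Y13.6097
G01 X90.9035 Y17.3062
M5
G00 X0.0000 Y0.0000

1 u = 1 mm; y_m = 116.4808 − y.

[1] `<path>` cubic bezier, #ff8800→cut S846 F1037: (132.5194,48.5374) → (135.3967,61.0494) → (123.8308,79.2473) → (122.2289,93.4812)

[2] `<path>` quadratic bezier, #0000ff→engrave S384 F2817: (26.1742,82.0967) → (57.0111,61.8953) → (79.5881,51.0737) → (93.9052,49.6319)

[3] `<path>` open polyline, #ff8800→cut S846 F1037: (126.6790,67.8784) → (86.7064,99.6129) → (33.6982,27.6618) → (111.1611,36.3900) → (32.9554,36.8971) → (100.4084,87.4351)

[4] `<path>` regular polygon, #ff8800→cut S846 F1037: (90.9035,17.3062) → (80.9329,32.5044) → (84.6294,50.3015) → (99.8276,60.2721) → (117.6247,56.5756) → (127.5953,41.3774) → (123.8988,23.5803) → (108.7006,13.6097) → (90.9035,17.3062) (closed)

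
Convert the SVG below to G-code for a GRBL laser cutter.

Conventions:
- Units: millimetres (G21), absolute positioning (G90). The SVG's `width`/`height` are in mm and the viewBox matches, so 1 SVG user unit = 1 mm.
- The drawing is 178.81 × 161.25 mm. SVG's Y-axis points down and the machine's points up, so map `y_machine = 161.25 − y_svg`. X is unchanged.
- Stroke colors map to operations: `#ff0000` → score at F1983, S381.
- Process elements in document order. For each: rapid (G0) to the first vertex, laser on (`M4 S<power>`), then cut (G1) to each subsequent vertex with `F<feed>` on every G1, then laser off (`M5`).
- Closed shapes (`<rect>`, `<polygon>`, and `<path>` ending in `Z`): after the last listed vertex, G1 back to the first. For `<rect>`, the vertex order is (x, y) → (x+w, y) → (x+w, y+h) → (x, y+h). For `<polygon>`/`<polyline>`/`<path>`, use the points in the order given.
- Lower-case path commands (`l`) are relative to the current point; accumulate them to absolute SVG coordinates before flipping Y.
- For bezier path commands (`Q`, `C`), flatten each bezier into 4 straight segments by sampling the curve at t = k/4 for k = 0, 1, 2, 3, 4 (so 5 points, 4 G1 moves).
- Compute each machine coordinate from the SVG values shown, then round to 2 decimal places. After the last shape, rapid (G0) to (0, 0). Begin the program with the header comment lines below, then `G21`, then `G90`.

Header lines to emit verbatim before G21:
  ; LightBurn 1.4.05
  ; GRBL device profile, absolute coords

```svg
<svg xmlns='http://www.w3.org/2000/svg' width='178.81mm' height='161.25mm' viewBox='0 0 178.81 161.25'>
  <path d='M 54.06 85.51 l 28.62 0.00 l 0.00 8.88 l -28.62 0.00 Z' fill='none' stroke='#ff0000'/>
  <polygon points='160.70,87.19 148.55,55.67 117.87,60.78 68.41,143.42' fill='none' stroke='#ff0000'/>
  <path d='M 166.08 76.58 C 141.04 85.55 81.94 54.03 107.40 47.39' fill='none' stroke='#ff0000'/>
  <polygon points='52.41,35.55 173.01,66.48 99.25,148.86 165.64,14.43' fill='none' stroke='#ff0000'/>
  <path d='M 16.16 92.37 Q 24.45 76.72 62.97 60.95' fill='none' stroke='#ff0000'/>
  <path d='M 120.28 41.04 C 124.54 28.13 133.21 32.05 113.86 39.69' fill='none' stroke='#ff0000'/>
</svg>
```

Since the viewBox matches the mm dimensions, user units are millimetres directly. The only transform is the Y-flip y_m = 161.25 − y_svg.

Shape 1 is a rectangle drawn with `<path>`. Its stroke #ff0000 means score at S381, F1983. After flipping Y the toolpath is (54.06,75.74) → (82.68,75.74) → (82.68,66.86) → (54.06,66.86) → (54.06,75.74), returning to the start.

Shape 2 is a closed polygon drawn with `<polygon>`. Its stroke #ff0000 means score at S381, F1983. After flipping Y the toolpath is (160.70,74.06) → (148.55,105.58) → (117.87,100.47) → (68.41,17.83) → (160.70,74.06), returning to the start.

Shape 3 is a cubic bezier drawn with `<path>`. Its stroke #ff0000 means score at S381, F1983. After flipping Y the toolpath is (166.08,84.67) → (142.77,84.51) → (117.80,93.41) → (102.31,105.24) → (107.40,113.86).

Shape 4 is a closed polygon drawn with `<polygon>`. Its stroke #ff0000 means score at S381, F1983. After flipping Y the toolpath is (52.41,125.70) → (173.01,94.77) → (99.25,12.39) → (165.64,146.82) → (52.41,125.70), returning to the start.

Shape 5 is a quadratic bezier drawn with `<path>`. Its stroke #ff0000 means score at S381, F1983. After flipping Y the toolpath is (16.16,68.88) → (22.19,76.71) → (32.01,84.56) → (45.60,92.42) → (62.97,100.30).

Shape 6 is a cubic bezier drawn with `<path>`. Its stroke #ff0000 means score at S381, F1983. After flipping Y the toolpath is (120.28,120.21) → (123.80,126.94) → (125.92,128.59) → (123.63,126.39) → (113.86,121.56).

; LightBurn 1.4.05
; GRBL device profile, absolute coords
G21
G90
G0 X54.06 Y75.74
M4 S381
G1 X82.68 Y75.74 F1983
G1 X82.68 Y66.86 F1983
G1 X54.06 Y66.86 F1983
G1 X54.06 Y75.74 F1983
M5
G0 X160.70 Y74.06
M4 S381
G1 X148.55 Y105.58 F1983
G1 X117.87 Y100.47 F1983
G1 X68.41 Y17.83 F1983
G1 X160.70 Y74.06 F1983
M5
G0 X166.08 Y84.67
M4 S381
G1 X142.77 Y84.51 F1983
G1 X117.80 Y93.41 F1983
G1 X102.31 Y105.24 F1983
G1 X107.40 Y113.86 F1983
M5
G0 X52.41 Y125.70
M4 S381
G1 X173.01 Y94.77 F1983
G1 X99.25 Y12.39 F1983
G1 X165.64 Y146.82 F1983
G1 X52.41 Y125.70 F1983
M5
G0 X16.16 Y68.88
M4 S381
G1 X22.19 Y76.71 F1983
G1 X32.01 Y84.56 F1983
G1 X45.60 Y92.42 F1983
G1 X62.97 Y100.30 F1983
M5
G0 X120.28 Y120.21
M4 S381
G1 X123.80 Y126.94 F1983
G1 X125.92 Y128.59 F1983
G1 X123.63 Y126.39 F1983
G1 X113.86 Y121.56 F1983
M5
G0 X0.00 Y0.00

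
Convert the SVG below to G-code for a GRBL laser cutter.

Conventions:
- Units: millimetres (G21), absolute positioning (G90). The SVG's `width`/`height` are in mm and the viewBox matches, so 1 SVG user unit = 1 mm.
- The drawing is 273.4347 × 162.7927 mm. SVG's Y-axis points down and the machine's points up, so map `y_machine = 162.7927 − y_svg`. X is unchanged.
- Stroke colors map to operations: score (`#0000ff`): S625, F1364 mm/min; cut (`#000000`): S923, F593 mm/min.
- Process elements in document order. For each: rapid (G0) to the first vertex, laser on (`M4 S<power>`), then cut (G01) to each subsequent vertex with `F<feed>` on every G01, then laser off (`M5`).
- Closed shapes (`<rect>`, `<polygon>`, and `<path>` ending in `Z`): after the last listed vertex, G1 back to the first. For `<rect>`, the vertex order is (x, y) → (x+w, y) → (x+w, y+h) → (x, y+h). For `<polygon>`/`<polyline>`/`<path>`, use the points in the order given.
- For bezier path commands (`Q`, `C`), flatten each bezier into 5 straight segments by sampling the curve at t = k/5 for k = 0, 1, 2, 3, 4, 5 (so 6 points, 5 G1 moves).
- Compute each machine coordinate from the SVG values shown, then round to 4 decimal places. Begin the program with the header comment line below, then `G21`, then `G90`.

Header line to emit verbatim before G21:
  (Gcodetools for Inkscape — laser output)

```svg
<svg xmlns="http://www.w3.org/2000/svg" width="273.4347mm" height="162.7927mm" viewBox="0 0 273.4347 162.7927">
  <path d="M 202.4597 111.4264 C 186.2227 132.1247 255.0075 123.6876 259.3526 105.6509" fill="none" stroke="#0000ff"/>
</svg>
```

viewBox `0 0 273.4347 162.7927` with mm width/height → 1 unit = 1 mm. Flip: y_m = 162.7927 − y_svg.

**Shape 1** — `<path>` cubic bezier, stroke `#0000ff` → score (S625, F1364). Control points (SVG): P0=(202.4597,111.4264), P1=(186.2227,132.1247), P2=(255.0075,123.6876), P3=(259.3526,105.6509); sampled at t=k/5. Machine vertices: (202.4597,51.3663) → (201.7244,42.2873) → (214.2202,39.2630) → (232.7730,41.3559) → (250.2085,47.6280) → (259.3526,57.1418). Open path.

(Gcodetools for Inkscape — laser output)
G21
G90
G0 X202.4597 Y51.3663
M4 S625
G01 X201.7244 Y42.2873 F1364
G01 X214.2202 Y39.2630 F1364
G01 X232.7730 Y41.3559 F1364
G01 X250.2085 Y47.6280 F1364
G01 X259.3526 Y57.1418 F1364
M5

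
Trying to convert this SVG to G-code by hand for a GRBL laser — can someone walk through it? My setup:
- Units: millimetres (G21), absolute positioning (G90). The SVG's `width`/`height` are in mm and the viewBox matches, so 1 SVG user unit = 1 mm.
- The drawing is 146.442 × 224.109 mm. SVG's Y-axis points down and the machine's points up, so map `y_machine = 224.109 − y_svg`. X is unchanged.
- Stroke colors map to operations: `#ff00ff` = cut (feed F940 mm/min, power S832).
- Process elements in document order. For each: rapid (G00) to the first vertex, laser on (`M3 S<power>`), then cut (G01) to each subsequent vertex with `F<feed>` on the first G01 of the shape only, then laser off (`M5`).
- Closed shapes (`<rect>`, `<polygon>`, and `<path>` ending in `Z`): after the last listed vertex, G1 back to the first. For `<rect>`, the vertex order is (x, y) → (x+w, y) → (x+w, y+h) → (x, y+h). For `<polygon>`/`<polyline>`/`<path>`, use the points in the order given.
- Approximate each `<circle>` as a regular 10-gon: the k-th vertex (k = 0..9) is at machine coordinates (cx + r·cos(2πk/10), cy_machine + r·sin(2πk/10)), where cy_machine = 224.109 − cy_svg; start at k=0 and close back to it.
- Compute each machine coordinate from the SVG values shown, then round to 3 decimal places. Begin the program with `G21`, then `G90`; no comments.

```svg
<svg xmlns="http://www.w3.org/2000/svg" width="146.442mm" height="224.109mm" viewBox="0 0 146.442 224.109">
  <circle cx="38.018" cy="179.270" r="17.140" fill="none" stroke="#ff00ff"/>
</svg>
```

G21
G90
G00 X55.158 Y44.839
M3 S832
G01 X51.885 Y54.914 F940
G01 X43.315 Y61.140
G01 X32.721 Y61.140
G01 X24.151 Y54.914
G01 X20.878 Y44.839
G01 X24.151 Y34.764
G01 X32.721 Y28.538
G01 X43.315 Y28.538
G01 X51.885 Y34.764
G01 X55.158 Y44.839
M5

Since the viewBox matches the mm dimensions, user units are millimetres directly. The only transform is the Y-flip y_m = 224.109 − y_svg.

Shape 1 is a circle drawn with `<circle>`. Its stroke #ff00ff means cut at S832, F940. After flipping Y the toolpath is (55.158,44.839) → (51.885,54.914) → (43.315,61.140) → (32.721,61.140) → (24.151,54.914) → (20.878,44.839) → (24.151,34.764) → (32.721,28.538) → (43.315,28.538) → (51.885,34.764) → (55.158,44.839), returning to the start.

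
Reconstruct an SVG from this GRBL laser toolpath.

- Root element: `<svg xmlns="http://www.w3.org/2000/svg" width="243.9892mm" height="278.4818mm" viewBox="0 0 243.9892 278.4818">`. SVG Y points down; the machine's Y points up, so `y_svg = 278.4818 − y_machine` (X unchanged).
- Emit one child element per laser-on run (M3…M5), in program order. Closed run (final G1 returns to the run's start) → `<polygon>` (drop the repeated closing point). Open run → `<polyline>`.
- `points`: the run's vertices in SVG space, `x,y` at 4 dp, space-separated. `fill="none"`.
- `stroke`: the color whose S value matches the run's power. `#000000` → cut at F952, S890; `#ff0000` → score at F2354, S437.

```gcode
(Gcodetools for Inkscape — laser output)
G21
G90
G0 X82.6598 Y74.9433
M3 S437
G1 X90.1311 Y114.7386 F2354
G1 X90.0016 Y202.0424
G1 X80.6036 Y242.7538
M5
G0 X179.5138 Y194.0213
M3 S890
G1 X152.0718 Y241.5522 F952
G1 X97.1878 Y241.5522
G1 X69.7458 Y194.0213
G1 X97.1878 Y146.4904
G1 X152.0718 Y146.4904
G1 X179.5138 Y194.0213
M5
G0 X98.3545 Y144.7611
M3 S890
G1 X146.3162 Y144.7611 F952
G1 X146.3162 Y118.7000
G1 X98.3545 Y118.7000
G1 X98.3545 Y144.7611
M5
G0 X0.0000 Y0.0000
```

Each laser-on run becomes one SVG element. Flip Y back into SVG space with y_svg = 278.4818 − y_machine.

Run 1: power S437 maps to stroke `#ff0000` (score). The run is open, so emit a `<polyline>` with points (Y-flipped): 82.6598,203.5385 90.1311,163.7432 90.0016,76.4394 80.6036,35.7280.

Run 2: S890 ⇒ cut layer `#000000`. The run returns to its start, so emit a `<polygon>` with points (Y-flipped): 179.5138,84.4605 152.0718,36.9296 97.1878,36.9296 69.7458,84.4605 97.1878,131.9914 152.0718,131.9914.

Run 3: power S890 maps to stroke `#000000` (cut). The run returns to its start, so emit a `<polygon>` with points (Y-flipped): 98.3545,133.7207 146.3162,133.7207 146.3162,159.7818 98.3545,159.7818.

<svg xmlns="http://www.w3.org/2000/svg" width="243.9892mm" height="278.4818mm" viewBox="0 0 243.9892 278.4818">
  <polyline points="82.6598,203.5385 90.1311,163.7432 90.0016,76.4394 80.6036,35.7280" fill="none" stroke="#ff0000"/>
  <polygon points="179.5138,84.4605 152.0718,36.9296 97.1878,36.9296 69.7458,84.4605 97.1878,131.9914 152.0718,131.9914" fill="none" stroke="#000000"/>
  <polygon points="98.3545,133.7207 146.3162,133.7207 146.3162,159.7818 98.3545,159.7818" fill="none" stroke="#000000"/>
</svg>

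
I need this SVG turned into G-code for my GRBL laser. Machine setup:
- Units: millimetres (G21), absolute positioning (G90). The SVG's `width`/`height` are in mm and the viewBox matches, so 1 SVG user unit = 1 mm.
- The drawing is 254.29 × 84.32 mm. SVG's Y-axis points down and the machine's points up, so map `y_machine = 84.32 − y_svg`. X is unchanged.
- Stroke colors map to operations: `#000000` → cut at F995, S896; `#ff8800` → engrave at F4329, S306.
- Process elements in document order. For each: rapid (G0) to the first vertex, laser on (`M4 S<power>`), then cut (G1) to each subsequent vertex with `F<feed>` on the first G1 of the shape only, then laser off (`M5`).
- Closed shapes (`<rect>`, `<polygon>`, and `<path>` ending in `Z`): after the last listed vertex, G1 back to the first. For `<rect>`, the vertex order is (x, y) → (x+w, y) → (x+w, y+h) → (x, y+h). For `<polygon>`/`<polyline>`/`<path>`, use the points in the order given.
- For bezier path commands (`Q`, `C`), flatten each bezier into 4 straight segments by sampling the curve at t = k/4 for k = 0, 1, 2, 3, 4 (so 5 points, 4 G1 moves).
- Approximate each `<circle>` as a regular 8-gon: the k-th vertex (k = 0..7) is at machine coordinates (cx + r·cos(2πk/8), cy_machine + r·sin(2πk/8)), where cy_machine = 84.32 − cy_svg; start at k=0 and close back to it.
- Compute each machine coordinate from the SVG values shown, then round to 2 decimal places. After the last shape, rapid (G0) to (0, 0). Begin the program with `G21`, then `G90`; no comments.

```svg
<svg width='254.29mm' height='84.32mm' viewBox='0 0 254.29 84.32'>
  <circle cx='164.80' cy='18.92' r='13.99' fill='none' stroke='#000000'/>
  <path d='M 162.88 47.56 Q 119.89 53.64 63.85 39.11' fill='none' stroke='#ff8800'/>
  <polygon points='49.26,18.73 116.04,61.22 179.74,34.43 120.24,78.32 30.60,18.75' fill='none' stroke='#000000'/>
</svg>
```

Since the viewBox matches the mm dimensions, user units are millimetres directly. The only transform is the Y-flip y_m = 84.32 − y_svg.

Shape 1 is a circle drawn with `<circle>`. Its stroke #000000 means cut at S896, F995. After flipping Y the toolpath is (178.79,65.40) → (174.69,75.29) → (164.80,79.39) → (154.91,75.29) → (150.81,65.40) → (154.91,55.51) → (164.80,51.41) → (174.69,55.51) → (178.79,65.40), returning to the start.

Shape 2 is a quadratic bezier drawn with `<path>`. Its stroke #ff8800 means engrave at S306, F4329. After flipping Y the toolpath is (162.88,36.76) → (140.57,35.01) → (116.63,35.83) → (91.05,39.23) → (63.85,45.21).

Shape 3 is a closed polygon drawn with `<polygon>`. Its stroke #000000 means cut at S896, F995. After flipping Y the toolpath is (49.26,65.59) → (116.04,23.10) → (179.74,49.89) → (120.24,6.00) → (30.60,65.57) → (49.26,65.59), returning to the start.

G21
G90
G0 X178.79 Y65.40
M4 S896
G1 X174.69 Y75.29 F995
G1 X164.80 Y79.39
G1 X154.91 Y75.29
G1 X150.81 Y65.40
G1 X154.91 Y55.51
G1 X164.80 Y51.41
G1 X174.69 Y55.51
G1 X178.79 Y65.40
M5
G0 X162.88 Y36.76
M4 S306
G1 X140.57 Y35.01 F4329
G1 X116.63 Y35.83
G1 X91.05 Y39.23
G1 X63.85 Y45.21
M5
G0 X49.26 Y65.59
M4 S896
G1 X116.04 Y23.10 F995
G1 X179.74 Y49.89
G1 X120.24 Y6.00
G1 X30.60 Y65.57
G1 X49.26 Y65.59
M5
G0 X0.00 Y0.00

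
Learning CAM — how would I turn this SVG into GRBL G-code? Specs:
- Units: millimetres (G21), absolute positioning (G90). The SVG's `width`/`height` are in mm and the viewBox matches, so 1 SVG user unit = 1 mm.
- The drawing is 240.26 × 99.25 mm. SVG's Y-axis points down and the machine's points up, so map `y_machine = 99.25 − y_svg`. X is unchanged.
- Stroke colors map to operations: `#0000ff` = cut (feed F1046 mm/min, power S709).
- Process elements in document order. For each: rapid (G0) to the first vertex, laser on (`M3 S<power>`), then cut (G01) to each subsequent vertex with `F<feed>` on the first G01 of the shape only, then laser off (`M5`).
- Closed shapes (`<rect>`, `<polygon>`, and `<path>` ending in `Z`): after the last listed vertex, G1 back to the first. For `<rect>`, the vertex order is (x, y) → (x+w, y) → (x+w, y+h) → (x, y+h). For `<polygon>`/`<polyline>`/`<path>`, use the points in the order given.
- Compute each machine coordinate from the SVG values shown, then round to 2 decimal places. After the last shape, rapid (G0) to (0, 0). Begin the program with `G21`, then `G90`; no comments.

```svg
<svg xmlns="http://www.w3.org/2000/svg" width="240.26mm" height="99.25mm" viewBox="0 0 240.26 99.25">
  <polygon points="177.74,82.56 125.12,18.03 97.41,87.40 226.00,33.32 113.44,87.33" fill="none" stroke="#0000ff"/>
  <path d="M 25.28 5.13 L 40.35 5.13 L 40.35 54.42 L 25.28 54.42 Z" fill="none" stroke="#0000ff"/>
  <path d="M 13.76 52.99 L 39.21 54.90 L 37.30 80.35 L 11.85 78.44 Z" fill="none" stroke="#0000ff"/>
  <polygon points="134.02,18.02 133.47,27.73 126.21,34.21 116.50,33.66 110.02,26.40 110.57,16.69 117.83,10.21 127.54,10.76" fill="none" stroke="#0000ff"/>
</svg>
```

G21
G90
G0 X177.74 Y16.69
M3 S709
G01 X125.12 Y81.22 F1046
G01 X97.41 Y11.85
G01 X226.00 Y65.93
G01 X113.44 Y11.92
G01 X177.74 Y16.69
M5
G0 X25.28 Y94.12
M3 S709
G01 X40.35 Y94.12 F1046
G01 X40.35 Y44.83
G01 X25.28 Y44.83
G01 X25.28 Y94.12
M5
G0 X13.76 Y46.26
M3 S709
G01 X39.21 Y44.35 F1046
G01 X37.30 Y18.90
G01 X11.85 Y20.81
G01 X13.76 Y46.26
M5
G0 X134.02 Y81.23
M3 S709
G01 X133.47 Y71.52 F1046
G01 X126.21 Y65.04
G01 X116.50 Y65.59
G01 X110.02 Y72.85
G01 X110.57 Y82.56
G01 X117.83 Y89.04
G01 X127.54 Y88.49
G01 X134.02 Y81.23
M5
G0 X0.00 Y0.00

viewBox `0 0 240.26 99.25` with mm width/height → 1 unit = 1 mm. Flip: y_m = 99.25 − y_svg.

**Shape 1** — `<polygon>` closed polygon, stroke `#0000ff` → cut (S709, F1046). Machine vertices: (177.74,16.69) → (125.12,81.22) → (97.41,11.85) → (226.00,65.93) → (113.44,11.92) → (177.74,16.69). Closed: final G1 returns to the first vertex.

**Shape 2** — `<path>` rectangle, stroke `#0000ff` → cut (S709, F1046). Machine vertices: (25.28,94.12) → (40.35,94.12) → (40.35,44.83) → (25.28,44.83) → (25.28,94.12). Closed: final G1 returns to the first vertex.

**Shape 3** — `<path>` regular polygon, stroke `#0000ff` → cut (S709, F1046). Machine vertices: (13.76,46.26) → (39.21,44.35) → (37.30,18.90) → (11.85,20.81) → (13.76,46.26). Closed: final G1 returns to the first vertex.

**Shape 4** — `<polygon>` regular polygon, stroke `#0000ff` → cut (S709, F1046). Machine vertices: (134.02,81.23) → (133.47,71.52) → (126.21,65.04) → (116.50,65.59) → (110.02,72.85) → (110.57,82.56) → (117.83,89.04) → (127.54,88.49) → (134.02,81.23). Closed: final G1 returns to the first vertex.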